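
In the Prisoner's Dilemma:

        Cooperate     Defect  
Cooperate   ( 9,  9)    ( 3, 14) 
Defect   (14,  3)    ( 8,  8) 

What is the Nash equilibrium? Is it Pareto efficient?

(Defect, Defect) is NE; not Pareto efficient

Work:
Defect dominates Cooperate for both players:
If P2 cooperates: Defect (14) > Cooperate (9)
If P2 defects: Defect (8) > Cooperate (3)
NE: (Defect, Defect) with payoff (8, 8)
But (Cooperate, Cooperate) = (9, 9) Pareto dominates (8, 8)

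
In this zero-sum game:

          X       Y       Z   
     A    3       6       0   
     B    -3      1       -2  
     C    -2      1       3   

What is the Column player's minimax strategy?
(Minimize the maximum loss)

Column should play X or Z (all achieve the minimum), value = 3

Work:
Column player minimizes Row's maximum payoff:
Column X: max payoff to Row = 3
Column Y: max payoff to Row = 6
Column Z: max payoff to Row = 3
Minimum is 3, achieved by columns X, Z (tied).
Each of X or Z is a minimax strategy.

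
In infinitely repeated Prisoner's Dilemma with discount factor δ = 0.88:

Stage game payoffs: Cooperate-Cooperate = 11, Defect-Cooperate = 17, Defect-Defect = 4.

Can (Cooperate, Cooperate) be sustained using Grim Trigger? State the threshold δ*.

δ* = 0.4615; since δ = 0.88 ≥ 0.4615, cooperation can be sustained

Work:
For Grim Trigger:
Cooperate forever: 11/(1-δ)
Defect then punished: 17 + 4·δ/(1-δ)
Need: 11/(1-δ) ≥ 17 + 4·δ/(1-δ)
Solving: δ ≥ (T-R)/(T-P) = (17-11)/(17-4) = 0.4615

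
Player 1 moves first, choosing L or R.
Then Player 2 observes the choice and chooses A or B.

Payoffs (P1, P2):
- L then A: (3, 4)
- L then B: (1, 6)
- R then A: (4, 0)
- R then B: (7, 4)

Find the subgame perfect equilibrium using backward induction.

P1 plays R, P2 plays B after L and B after R; Payoff (7, 4)

Work:
Backward induction:
After L: P2 chooses B → P1 gets 1
After R: P2 chooses B → P1 gets 7
P1 chooses R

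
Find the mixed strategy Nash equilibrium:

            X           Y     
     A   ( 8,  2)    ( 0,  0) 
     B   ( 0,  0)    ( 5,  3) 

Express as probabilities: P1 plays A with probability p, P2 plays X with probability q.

p = 0.6, q = 0.3846

Work:
Find probabilities that make opponent indifferent:
P2 chooses q to make P1 indifferent between A and B
P1 chooses p to make P2 indifferent between X and Y
Mixed NE: P1 plays (A: 0.6, B: 0.4), P2 plays (X: 0.3846, Y: 0.6154)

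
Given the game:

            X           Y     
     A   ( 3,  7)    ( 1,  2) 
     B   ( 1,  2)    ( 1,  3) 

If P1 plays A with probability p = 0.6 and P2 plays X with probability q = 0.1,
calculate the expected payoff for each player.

E[P1] = 1.12, E[P2] = 2.66

Work:
E[P1] = p·q·π₁(A,X) + p·(1-q)·π₁(A,Y) + (1-p)·q·π₁(B,X) + (1-p)·(1-q)·π₁(B,Y)
= 0.6·0.1·3 + 0.6·0.9·1 + 0.4·0.1·1 + 0.4·0.9·1
= 1.12

E[P2] = 2.66 (similar calculation)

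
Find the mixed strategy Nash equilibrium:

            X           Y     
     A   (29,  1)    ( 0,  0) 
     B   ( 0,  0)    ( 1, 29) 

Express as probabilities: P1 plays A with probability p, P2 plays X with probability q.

p = 0.9667, q = 0.0333

Work:
Find probabilities that make opponent indifferent:
P2 chooses q to make P1 indifferent between A and B
P1 chooses p to make P2 indifferent between X and Y
Mixed NE: P1 plays (A: 0.9667, B: 0.0333), P2 plays (X: 0.0333, Y: 0.9667)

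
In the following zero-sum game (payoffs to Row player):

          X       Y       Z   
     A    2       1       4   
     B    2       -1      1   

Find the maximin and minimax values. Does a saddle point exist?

Maximin = 1, Minimax = 1, Saddle: True

Work:
Row minimums: [1, -1] → maximin = 1
Column maximums: [2, 1, 4] → minimax = 1
Saddle point exists! Game value = 1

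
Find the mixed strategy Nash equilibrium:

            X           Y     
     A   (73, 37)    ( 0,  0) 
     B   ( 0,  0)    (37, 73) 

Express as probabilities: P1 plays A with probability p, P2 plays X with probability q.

p = 0.6636, q = 0.3364

Work:
Find probabilities that make opponent indifferent:
P2 chooses q to make P1 indifferent between A and B
P1 chooses p to make P2 indifferent between X and Y
Mixed NE: P1 plays (A: 0.6636, B: 0.3364), P2 plays (X: 0.3364, Y: 0.6636)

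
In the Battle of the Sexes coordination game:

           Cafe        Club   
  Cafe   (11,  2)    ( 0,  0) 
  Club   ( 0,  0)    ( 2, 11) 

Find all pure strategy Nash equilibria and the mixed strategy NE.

Pure NE: (Cafe, Cafe) and (Club, Club); Mixed NE: p = 0.8462, q = 0.1538

Work:
Check pure NE:
(Cafe, Cafe): (11, 2) - no unilateral deviation beneficial
(Club, Club): (2, 11) - no unilateral deviation beneficial
Mixed NE: P1 plays Cafe with p = 0.8462, P2 plays Cafe with q = 0.1538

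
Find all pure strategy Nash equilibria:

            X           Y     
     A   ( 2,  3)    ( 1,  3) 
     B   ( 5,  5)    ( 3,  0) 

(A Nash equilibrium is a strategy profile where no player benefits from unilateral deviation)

Nash equilibrium: (B, X)

Work:
Best responses:
  P1 vs X: payoffs [2, 5] → best response B (payoff 5)
  P1 vs Y: payoffs [1, 3] → best response B (payoff 3)
  P2 vs A: payoffs [3, 3] → best response X/Y (payoff 3)
  P2 vs B: payoffs [5, 0] → best response X (payoff 5)
Mutual best responses: (B,X) → Nash equilibria.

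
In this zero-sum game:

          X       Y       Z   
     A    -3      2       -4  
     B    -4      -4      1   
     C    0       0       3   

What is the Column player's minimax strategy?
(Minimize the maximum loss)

Column should play X, value = 0

Work:
Column player minimizes Row's maximum payoff:
Column X: max payoff to Row = 0
Column Y: max payoff to Row = 2
Column Z: max payoff to Row = 3
Minimum is 0, achieved by column X.
Minimax strategy: X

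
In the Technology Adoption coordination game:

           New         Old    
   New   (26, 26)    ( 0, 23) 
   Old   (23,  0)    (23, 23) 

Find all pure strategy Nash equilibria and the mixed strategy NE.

Pure NE: (New, New) and (Old, Old); Mixed NE: p = 0.8846, q = 0.8846

Work:
Check pure NE:
(New, New): (26, 26) - no unilateral deviation beneficial
(Old, Old): (23, 23) - no unilateral deviation beneficial
Mixed NE: P1 plays New with p = 0.8846, P2 plays New with q = 0.8846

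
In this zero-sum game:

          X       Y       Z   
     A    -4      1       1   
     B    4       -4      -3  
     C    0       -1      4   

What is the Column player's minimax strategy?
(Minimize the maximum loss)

Column should play Y, value = 1

Work:
Column player minimizes Row's maximum payoff:
Column X: max payoff to Row = 4
Column Y: max payoff to Row = 1
Column Z: max payoff to Row = 4
Minimum is 1, achieved by column Y.
Minimax strategy: Y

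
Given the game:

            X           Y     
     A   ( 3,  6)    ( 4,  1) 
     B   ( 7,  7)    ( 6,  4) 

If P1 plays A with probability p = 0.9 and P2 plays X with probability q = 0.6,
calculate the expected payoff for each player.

E[P1] = 3.72, E[P2] = 4.18

Work:
E[P1] = p·q·π₁(A,X) + p·(1-q)·π₁(A,Y) + (1-p)·q·π₁(B,X) + (1-p)·(1-q)·π₁(B,Y)
= 0.9·0.6·3 + 0.9·0.4·4 + 0.1·0.6·7 + 0.1·0.4·6
= 3.72

E[P2] = 4.18 (similar calculation)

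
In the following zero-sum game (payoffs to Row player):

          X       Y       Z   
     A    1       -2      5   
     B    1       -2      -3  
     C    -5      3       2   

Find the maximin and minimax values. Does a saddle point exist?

Maximin = -2, Minimax = 1, Saddle: False

Work:
Row minimums: [-2, -3, -5] → maximin = -2
Column maximums: [1, 3, 5] → minimax = 1
No saddle point (maximin ≠ minimax). Mixed strategy needed.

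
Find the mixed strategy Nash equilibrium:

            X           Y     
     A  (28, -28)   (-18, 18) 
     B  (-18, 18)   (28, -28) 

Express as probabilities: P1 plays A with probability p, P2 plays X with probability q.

p = 0.5, q = 0.5

Work:
Find probabilities that make opponent indifferent:
P2 chooses q to make P1 indifferent between A and B
P1 chooses p to make P2 indifferent between X and Y
Mixed NE: P1 plays (A: 0.5, B: 0.5), P2 plays (X: 0.5, Y: 0.5)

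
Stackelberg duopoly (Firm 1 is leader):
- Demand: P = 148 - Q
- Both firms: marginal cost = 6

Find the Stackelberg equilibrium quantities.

q₁* (leader) = 71.0, q₂* (follower) = 35.5

Work:
Follower's reaction: q₂ = (a - c - q₁)/2
Leader substitutes: π₁ = q₁·(a - q₁ - (a-c-q₁)/2 - c)
FOC: q₁* = (148 - 6)/2 = 71.00
Then: q₂* = (148 - 6 - 71.0)/2 = 35.50
Leader has first-mover advantage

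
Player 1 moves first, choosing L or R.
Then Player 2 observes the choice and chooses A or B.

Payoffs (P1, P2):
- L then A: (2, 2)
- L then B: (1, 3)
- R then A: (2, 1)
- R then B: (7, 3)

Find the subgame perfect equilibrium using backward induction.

P1 plays R, P2 plays B after L and B after R; Payoff (7, 3)

Work:
Backward induction:
After L: P2 chooses B → P1 gets 1
After R: P2 chooses B → P1 gets 7
P1 chooses R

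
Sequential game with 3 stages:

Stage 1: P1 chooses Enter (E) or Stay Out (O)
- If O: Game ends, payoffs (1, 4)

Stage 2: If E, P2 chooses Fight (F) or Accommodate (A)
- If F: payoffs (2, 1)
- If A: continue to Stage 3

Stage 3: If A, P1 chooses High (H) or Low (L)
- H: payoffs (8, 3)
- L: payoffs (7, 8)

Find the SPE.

SPE: (E, A, H); Outcome (8, 3)

Work:
Stage 3: P1 chooses H (8 vs 7)
Stage 2: P2: F->1, A->3 (anticipating H). Choose A
Stage 1: P1: O->1, E->8 (anticipating A, H). Choose E
SPE path: E -> A -> H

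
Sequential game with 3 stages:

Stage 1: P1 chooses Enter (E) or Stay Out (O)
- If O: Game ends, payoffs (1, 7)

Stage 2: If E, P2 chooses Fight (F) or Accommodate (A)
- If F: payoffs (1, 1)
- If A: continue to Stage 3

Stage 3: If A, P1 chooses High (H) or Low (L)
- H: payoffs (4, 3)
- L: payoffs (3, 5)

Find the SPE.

SPE: (E, A, H); Outcome (4, 3)

Work:
Stage 3: P1 chooses H (4 vs 3)
Stage 2: P2: F->1, A->3 (anticipating H). Choose A
Stage 1: P1: O->1, E->4 (anticipating A, H). Choose E
SPE path: E -> A -> H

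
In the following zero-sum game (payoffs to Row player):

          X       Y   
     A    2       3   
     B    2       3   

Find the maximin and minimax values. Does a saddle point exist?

Maximin = 2, Minimax = 2, Saddle: True

Work:
Row minimums: [2, 2] → maximin = 2
Column maximums: [2, 3] → minimax = 2
Saddle point exists! Game value = 2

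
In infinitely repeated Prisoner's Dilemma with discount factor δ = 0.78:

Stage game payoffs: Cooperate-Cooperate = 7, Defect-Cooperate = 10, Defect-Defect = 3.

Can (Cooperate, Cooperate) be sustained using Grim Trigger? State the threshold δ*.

δ* = 0.4286; since δ = 0.78 ≥ 0.4286, cooperation can be sustained

Work:
For Grim Trigger:
Cooperate forever: 7/(1-δ)
Defect then punished: 10 + 3·δ/(1-δ)
Need: 7/(1-δ) ≥ 10 + 3·δ/(1-δ)
Solving: δ ≥ (T-R)/(T-P) = (10-7)/(10-3) = 0.4286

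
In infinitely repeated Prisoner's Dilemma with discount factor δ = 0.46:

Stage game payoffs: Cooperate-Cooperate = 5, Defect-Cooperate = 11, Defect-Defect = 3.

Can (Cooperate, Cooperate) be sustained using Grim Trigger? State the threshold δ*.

δ* = 0.75; since δ = 0.46 < 0.75, cooperation cannot be sustained

Work:
For Grim Trigger:
Cooperate forever: 5/(1-δ)
Defect then punished: 11 + 3·δ/(1-δ)
Need: 5/(1-δ) ≥ 11 + 3·δ/(1-δ)
Solving: δ ≥ (T-R)/(T-P) = (11-5)/(11-3) = 0.75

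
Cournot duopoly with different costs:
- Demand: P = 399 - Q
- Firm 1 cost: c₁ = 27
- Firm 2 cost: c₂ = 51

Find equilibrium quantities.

q₁* = 132.0, q₂* = 108.0

Work:
Reaction: q₁ = (399 - 27 - q₂)/2
Reaction: q₂ = (399 - 51 - q₁)/2
Solve simultaneously:
q₁* = (399 - 2×27 + 51)/3 = 132.0
q₂* = (399 - 2×51 + 27)/3 = 108.0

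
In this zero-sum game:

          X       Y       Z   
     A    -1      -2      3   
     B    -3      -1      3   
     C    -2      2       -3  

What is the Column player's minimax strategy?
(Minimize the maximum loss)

Column should play X, value = -1

Work:
Column player minimizes Row's maximum payoff:
Column X: max payoff to Row = -1
Column Y: max payoff to Row = 2
Column Z: max payoff to Row = 3
Minimum is -1, achieved by column X.
Minimax strategy: X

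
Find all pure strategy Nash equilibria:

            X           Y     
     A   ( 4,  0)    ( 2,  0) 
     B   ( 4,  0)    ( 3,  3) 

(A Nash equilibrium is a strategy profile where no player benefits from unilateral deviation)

Nash equilibrium: (A, X), (B, Y)

Work:
Best responses:
  P1 vs X: payoffs [4, 4] → best response A/B (payoff 4)
  P1 vs Y: payoffs [2, 3] → best response B (payoff 3)
  P2 vs A: payoffs [0, 0] → best response X/Y (payoff 0)
  P2 vs B: payoffs [0, 3] → best response Y (payoff 3)
Mutual best responses: (A,X), (B,Y) → Nash equilibria.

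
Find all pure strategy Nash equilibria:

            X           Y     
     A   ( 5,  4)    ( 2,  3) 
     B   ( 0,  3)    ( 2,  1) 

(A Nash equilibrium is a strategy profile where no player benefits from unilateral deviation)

Nash equilibrium: (A, X)

Work:
Best responses:
  P1 vs X: payoffs [5, 0] → best response A (payoff 5)
  P1 vs Y: payoffs [2, 2] → best response A/B (payoff 2)
  P2 vs A: payoffs [4, 3] → best response X (payoff 4)
  P2 vs B: payoffs [3, 1] → best response X (payoff 3)
Mutual best responses: (A,X) → Nash equilibria.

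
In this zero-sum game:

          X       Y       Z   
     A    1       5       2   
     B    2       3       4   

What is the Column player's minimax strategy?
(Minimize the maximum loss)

Column should play X, value = 2

Work:
Column player minimizes Row's maximum payoff:
Column X: max payoff to Row = 2
Column Y: max payoff to Row = 5
Column Z: max payoff to Row = 4
Minimum is 2, achieved by column X.
Minimax strategy: X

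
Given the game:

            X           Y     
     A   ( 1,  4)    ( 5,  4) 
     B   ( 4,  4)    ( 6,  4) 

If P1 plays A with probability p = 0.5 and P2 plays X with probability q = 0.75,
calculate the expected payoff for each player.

E[P1] = 3.25, E[P2] = 4.0

Work:
E[P1] = p·q·π₁(A,X) + p·(1-q)·π₁(A,Y) + (1-p)·q·π₁(B,X) + (1-p)·(1-q)·π₁(B,Y)
= 0.5·0.75·1 + 0.5·0.25·5 + 0.5·0.75·4 + 0.5·0.25·6
= 3.25

E[P2] = 4.0 (similar calculation)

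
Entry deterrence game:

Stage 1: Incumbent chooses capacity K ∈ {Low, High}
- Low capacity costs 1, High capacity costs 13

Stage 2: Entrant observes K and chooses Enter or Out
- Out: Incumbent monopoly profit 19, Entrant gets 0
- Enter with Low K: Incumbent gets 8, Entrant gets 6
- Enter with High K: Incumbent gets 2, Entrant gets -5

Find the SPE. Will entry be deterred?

SPE: (Low, Enter|Low, Out|High); Entry not deterred. Incumbent net profit = 7, Entrant gets 6

Work:
After Low K: Entrant enters (6 > 0)
After High K: Entrant stays out (-5 < 0)
Incumbent: Low → 8−1=7, High → 19−13=6
Incumbent chooses Low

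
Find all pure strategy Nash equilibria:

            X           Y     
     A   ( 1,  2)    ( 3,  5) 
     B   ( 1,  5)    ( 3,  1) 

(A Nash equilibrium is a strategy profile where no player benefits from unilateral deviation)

Nash equilibrium: (A, Y), (B, X)

Work:
Best responses:
  P1 vs X: payoffs [1, 1] → best response A/B (payoff 1)
  P1 vs Y: payoffs [3, 3] → best response A/B (payoff 3)
  P2 vs A: payoffs [2, 5] → best response Y (payoff 5)
  P2 vs B: payoffs [5, 1] → best response X (payoff 5)
Mutual best responses: (A,Y), (B,X) → Nash equilibria.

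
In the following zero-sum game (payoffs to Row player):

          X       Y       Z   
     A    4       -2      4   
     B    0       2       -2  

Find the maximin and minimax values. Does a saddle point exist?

Maximin = -2, Minimax = 2, Saddle: False

Work:
Row minimums: [-2, -2] → maximin = -2
Column maximums: [4, 2, 4] → minimax = 2
No saddle point (maximin ≠ minimax). Mixed strategy needed.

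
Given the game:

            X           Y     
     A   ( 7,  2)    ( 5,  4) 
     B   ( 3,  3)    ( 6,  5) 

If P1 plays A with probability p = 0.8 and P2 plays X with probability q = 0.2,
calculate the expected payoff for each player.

E[P1] = 5.4, E[P2] = 3.8

Work:
E[P1] = p·q·π₁(A,X) + p·(1-q)·π₁(A,Y) + (1-p)·q·π₁(B,X) + (1-p)·(1-q)·π₁(B,Y)
= 0.8·0.2·7 + 0.8·0.8·5 + 0.2·0.2·3 + 0.2·0.8·6
= 5.4

E[P2] = 3.8 (similar calculation)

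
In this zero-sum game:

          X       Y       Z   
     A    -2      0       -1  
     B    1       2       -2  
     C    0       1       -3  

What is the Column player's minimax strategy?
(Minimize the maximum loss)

Column should play Z, value = -1

Work:
Column player minimizes Row's maximum payoff:
Column X: max payoff to Row = 1
Column Y: max payoff to Row = 2
Column Z: max payoff to Row = -1
Minimum is -1, achieved by column Z.
Minimax strategy: Z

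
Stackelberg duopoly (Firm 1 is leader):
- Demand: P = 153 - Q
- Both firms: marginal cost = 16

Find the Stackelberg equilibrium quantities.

q₁* (leader) = 68.5, q₂* (follower) = 34.25

Work:
Follower's reaction: q₂ = (a - c - q₁)/2
Leader substitutes: π₁ = q₁·(a - q₁ - (a-c-q₁)/2 - c)
FOC: q₁* = (153 - 16)/2 = 68.50
Then: q₂* = (153 - 16 - 68.5)/2 = 34.25
Leader has first-mover advantage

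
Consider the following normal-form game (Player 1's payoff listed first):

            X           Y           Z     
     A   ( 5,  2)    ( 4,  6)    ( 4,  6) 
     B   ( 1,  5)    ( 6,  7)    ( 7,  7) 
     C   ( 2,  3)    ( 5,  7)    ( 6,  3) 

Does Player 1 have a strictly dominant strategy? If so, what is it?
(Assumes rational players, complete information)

No strictly dominant strategy exists for Player 1

Work:
A strategy strictly dominates another if it gives a strictly higher payoff against every opponent action. Compare each pair of P1's strategies column-by-column:
  A vs B: [5 vs 1, 4 vs 6, 4 vs 7] → A does not strictly dominate B (column Y: 4 ≤ 6)
  A vs C: [5 vs 2, 4 vs 5, 4 vs 6] → A does not strictly dominate C (column Y: 4 ≤ 5)
  B vs A: [1 vs 5, 6 vs 4, 7 vs 4] → B does not strictly dominate A (column X: 1 ≤ 5)
  B vs C: [1 vs 2, 6 vs 5, 7 vs 6] → B does not strictly dominate C (column X: 1 ≤ 2)
  C vs A: [2 vs 5, 5 vs 4, 6 vs 4] → C does not strictly dominate A (column X: 2 ≤ 5)
  C vs B: [2 vs 1, 5 vs 6, 6 vs 7] → C does not strictly dominate B (column Y: 5 ≤ 6)
No single strategy strictly dominates all others → no strictly dominant strategy.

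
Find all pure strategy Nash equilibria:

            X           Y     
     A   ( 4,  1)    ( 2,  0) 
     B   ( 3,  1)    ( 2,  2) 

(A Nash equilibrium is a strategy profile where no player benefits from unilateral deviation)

Nash equilibrium: (A, X), (B, Y)

Work:
Best responses:
  P1 vs X: payoffs [4, 3] → best response A (payoff 4)
  P1 vs Y: payoffs [2, 2] → best response A/B (payoff 2)
  P2 vs A: payoffs [1, 0] → best response X (payoff 1)
  P2 vs B: payoffs [1, 2] → best response Y (payoff 2)
Mutual best responses: (A,X), (B,Y) → Nash equilibria.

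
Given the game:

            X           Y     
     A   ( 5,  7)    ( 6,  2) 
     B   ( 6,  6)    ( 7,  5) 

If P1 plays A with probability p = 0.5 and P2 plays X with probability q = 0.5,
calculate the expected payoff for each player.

E[P1] = 6.0, E[P2] = 5.0

Work:
E[P1] = p·q·π₁(A,X) + p·(1-q)·π₁(A,Y) + (1-p)·q·π₁(B,X) + (1-p)·(1-q)·π₁(B,Y)
= 0.5·0.5·5 + 0.5·0.5·6 + 0.5·0.5·6 + 0.5·0.5·7
= 6.0

E[P2] = 5.0 (similar calculation)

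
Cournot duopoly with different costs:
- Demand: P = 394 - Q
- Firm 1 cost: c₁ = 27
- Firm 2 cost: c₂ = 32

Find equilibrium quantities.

q₁* = 124.0, q₂* = 119.0

Work:
Reaction: q₁ = (394 - 27 - q₂)/2
Reaction: q₂ = (394 - 32 - q₁)/2
Solve simultaneously:
q₁* = (394 - 2×27 + 32)/3 = 124.0
q₂* = (394 - 2×32 + 27)/3 = 119.0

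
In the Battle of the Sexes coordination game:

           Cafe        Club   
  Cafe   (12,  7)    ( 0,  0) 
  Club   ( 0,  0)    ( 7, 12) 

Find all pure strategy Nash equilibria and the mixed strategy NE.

Pure NE: (Cafe, Cafe) and (Club, Club); Mixed NE: p = 0.6316, q = 0.3684

Work:
Check pure NE:
(Cafe, Cafe): (12, 7) - no unilateral deviation beneficial
(Club, Club): (7, 12) - no unilateral deviation beneficial
Mixed NE: P1 plays Cafe with p = 0.6316, P2 plays Cafe with q = 0.3684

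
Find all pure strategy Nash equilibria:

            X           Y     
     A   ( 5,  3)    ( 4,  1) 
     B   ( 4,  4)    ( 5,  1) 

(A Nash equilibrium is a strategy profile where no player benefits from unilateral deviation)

Nash equilibrium: (A, X)

Work:
Best responses:
  P1 vs X: payoffs [5, 4] → best response A (payoff 5)
  P1 vs Y: payoffs [4, 5] → best response B (payoff 5)
  P2 vs A: payoffs [3, 1] → best response X (payoff 3)
  P2 vs B: payoffs [4, 1] → best response X (payoff 4)
Mutual best responses: (A,X) → Nash equilibria.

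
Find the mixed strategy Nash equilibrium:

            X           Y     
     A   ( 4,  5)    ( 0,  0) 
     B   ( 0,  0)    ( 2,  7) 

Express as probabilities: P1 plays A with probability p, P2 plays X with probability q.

p = 0.5833, q = 0.3333

Work:
Find probabilities that make opponent indifferent:
P2 chooses q to make P1 indifferent between A and B
P1 chooses p to make P2 indifferent between X and Y
Mixed NE: P1 plays (A: 0.5833, B: 0.4167), P2 plays (X: 0.3333, Y: 0.6667)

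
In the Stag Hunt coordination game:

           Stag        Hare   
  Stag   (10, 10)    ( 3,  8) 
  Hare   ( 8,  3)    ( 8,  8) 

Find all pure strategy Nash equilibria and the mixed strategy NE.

Pure NE: (Stag, Stag) and (Hare, Hare); Mixed NE: p = 0.7143, q = 0.7143

Work:
Check pure NE:
(Stag, Stag): (10, 10) - no unilateral deviation beneficial
(Hare, Hare): (8, 8) - no unilateral deviation beneficial
Mixed NE: P1 plays Stag with p = 0.7143, P2 plays Stag with q = 0.7143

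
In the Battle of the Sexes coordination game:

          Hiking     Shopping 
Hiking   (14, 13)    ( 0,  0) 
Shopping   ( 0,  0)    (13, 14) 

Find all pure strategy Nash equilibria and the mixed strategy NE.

Pure NE: (Hiking, Hiking) and (Shopping, Shopping); Mixed NE: p = 0.5185, q = 0.4815

Work:
Check pure NE:
(Hiking, Hiking): (14, 13) - no unilateral deviation beneficial
(Shopping, Shopping): (13, 14) - no unilateral deviation beneficial
Mixed NE: P1 plays Hiking with p = 0.5185, P2 plays Hiking with q = 0.4815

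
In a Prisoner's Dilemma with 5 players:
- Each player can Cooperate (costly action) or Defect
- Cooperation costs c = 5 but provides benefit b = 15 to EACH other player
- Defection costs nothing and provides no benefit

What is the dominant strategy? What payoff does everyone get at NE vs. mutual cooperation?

Dominant: Defect; NE payoff = 0; Coop payoff = 55

Work:
Defect dominates (saves cost c = 5, benefit to others is external)
NE: All defect → everyone gets 0
If all cooperate: each receives (4)×15 - 5 = 55
Social dilemma: 55 > 0 but NE gives 0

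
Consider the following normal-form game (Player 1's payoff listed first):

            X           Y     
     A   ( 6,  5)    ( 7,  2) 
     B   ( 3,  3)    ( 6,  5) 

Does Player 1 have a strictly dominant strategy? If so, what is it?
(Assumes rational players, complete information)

Yes, Player 1's strictly dominant strategy is A

Work:
A strategy strictly dominates another if it gives a strictly higher payoff against every opponent action. Compare each pair of P1's strategies column-by-column:
  A vs B: [6 vs 3, 7 vs 6] → A strictly dominates B
  B vs A: [3 vs 6, 6 vs 7] → B does not strictly dominate A (column X: 3 ≤ 6)
A strictly dominates every other strategy → strictly dominant.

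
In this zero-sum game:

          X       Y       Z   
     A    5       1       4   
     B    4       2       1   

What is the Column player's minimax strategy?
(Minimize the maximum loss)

Column should play Y, value = 2

Work:
Column player minimizes Row's maximum payoff:
Column X: max payoff to Row = 5
Column Y: max payoff to Row = 2
Column Z: max payoff to Row = 4
Minimum is 2, achieved by column Y.
Minimax strategy: Y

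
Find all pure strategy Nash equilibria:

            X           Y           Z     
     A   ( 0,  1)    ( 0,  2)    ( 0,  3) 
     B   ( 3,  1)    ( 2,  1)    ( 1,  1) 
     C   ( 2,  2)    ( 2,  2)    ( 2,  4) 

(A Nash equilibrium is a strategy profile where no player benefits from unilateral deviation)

Nash equilibrium: (B, X), (B, Y), (C, Z)

Work:
Best responses:
  P1 vs X: payoffs [0, 3, 2] → best response B (payoff 3)
  P1 vs Y: payoffs [0, 2, 2] → best response B/C (payoff 2)
  P1 vs Z: payoffs [0, 1, 2] → best response C (payoff 2)
  P2 vs A: payoffs [1, 2, 3] → best response Z (payoff 3)
  P2 vs B: payoffs [1, 1, 1] → best response X/Y/Z (payoff 1)
  P2 vs C: payoffs [2, 2, 4] → best response Z (payoff 4)
Mutual best responses: (B,X), (B,Y), (C,Z) → Nash equilibria.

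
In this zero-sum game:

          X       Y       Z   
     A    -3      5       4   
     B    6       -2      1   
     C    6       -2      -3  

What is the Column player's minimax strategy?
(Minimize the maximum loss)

Column should play Z, value = 4

Work:
Column player minimizes Row's maximum payoff:
Column X: max payoff to Row = 6
Column Y: max payoff to Row = 5
Column Z: max payoff to Row = 4
Minimum is 4, achieved by column Z.
Minimax strategy: Z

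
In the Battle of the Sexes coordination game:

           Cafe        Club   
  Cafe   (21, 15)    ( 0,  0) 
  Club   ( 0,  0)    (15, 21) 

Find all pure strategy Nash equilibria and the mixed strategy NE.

Pure NE: (Cafe, Cafe) and (Club, Club); Mixed NE: p = 0.5833, q = 0.4167

Work:
Check pure NE:
(Cafe, Cafe): (21, 15) - no unilateral deviation beneficial
(Club, Club): (15, 21) - no unilateral deviation beneficial
Mixed NE: P1 plays Cafe with p = 0.5833, P2 plays Cafe with q = 0.4167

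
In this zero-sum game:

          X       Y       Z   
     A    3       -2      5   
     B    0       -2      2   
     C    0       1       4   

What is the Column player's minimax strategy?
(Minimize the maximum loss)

Column should play Y, value = 1

Work:
Column player minimizes Row's maximum payoff:
Column X: max payoff to Row = 3
Column Y: max payoff to Row = 1
Column Z: max payoff to Row = 5
Minimum is 1, achieved by column Y.
Minimax strategy: Y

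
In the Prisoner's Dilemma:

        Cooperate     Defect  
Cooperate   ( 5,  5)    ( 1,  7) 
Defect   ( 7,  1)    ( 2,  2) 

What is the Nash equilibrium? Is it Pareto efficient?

(Defect, Defect) is NE; not Pareto efficient

Work:
Defect dominates Cooperate for both players:
If P2 cooperates: Defect (7) > Cooperate (5)
If P2 defects: Defect (2) > Cooperate (1)
NE: (Defect, Defect) with payoff (2, 2)
But (Cooperate, Cooperate) = (5, 5) Pareto dominates (2, 2)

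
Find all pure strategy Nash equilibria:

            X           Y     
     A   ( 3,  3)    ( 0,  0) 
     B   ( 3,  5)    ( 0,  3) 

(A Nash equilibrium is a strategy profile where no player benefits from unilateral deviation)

Nash equilibrium: (A, X), (B, X)

Work:
Best responses:
  P1 vs X: payoffs [3, 3] → best response A/B (payoff 3)
  P1 vs Y: payoffs [0, 0] → best response A/B (payoff 0)
  P2 vs A: payoffs [3, 0] → best response X (payoff 3)
  P2 vs B: payoffs [5, 3] → best response X (payoff 5)
Mutual best responses: (A,X), (B,X) → Nash equilibria.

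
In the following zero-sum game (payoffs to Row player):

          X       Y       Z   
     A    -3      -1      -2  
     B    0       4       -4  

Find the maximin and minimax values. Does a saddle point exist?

Maximin = -3, Minimax = -2, Saddle: False

Work:
Row minimums: [-3, -4] → maximin = -3
Column maximums: [0, 4, -2] → minimax = -2
No saddle point (maximin ≠ minimax). Mixed strategy needed.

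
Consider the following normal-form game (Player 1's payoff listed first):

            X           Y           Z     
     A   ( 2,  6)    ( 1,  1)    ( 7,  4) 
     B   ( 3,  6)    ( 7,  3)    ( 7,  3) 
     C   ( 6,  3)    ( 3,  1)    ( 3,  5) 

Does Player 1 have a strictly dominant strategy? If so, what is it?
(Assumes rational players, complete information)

No strictly dominant strategy exists for Player 1

Work:
A strategy strictly dominates another if it gives a strictly higher payoff against every opponent action. Compare each pair of P1's strategies column-by-column:
  A vs B: [2 vs 3, 1 vs 7, 7 vs 7] → A does not strictly dominate B (column X: 2 ≤ 3)
  A vs C: [2 vs 6, 1 vs 3, 7 vs 3] → A does not strictly dominate C (column X: 2 ≤ 6)
  B vs A: [3 vs 2, 7 vs 1, 7 vs 7] → B does not strictly dominate A (column Z: 7 ≤ 7)
  B vs C: [3 vs 6, 7 vs 3, 7 vs 3] → B does not strictly dominate C (column X: 3 ≤ 6)
  C vs A: [6 vs 2, 3 vs 1, 3 vs 7] → C does not strictly dominate A (column Z: 3 ≤ 7)
  C vs B: [6 vs 3, 3 vs 7, 3 vs 7] → C does not strictly dominate B (column Y: 3 ≤ 7)
No single strategy strictly dominates all others → no strictly dominant strategy.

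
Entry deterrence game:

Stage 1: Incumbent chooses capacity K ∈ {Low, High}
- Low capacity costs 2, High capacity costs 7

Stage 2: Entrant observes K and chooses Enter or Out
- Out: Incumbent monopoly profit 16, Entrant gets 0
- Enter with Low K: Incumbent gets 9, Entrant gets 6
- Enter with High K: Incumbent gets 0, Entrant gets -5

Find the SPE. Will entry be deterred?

SPE: (High, Enter|Low, Out|High); Entry deterred. Incumbent net profit = 9

Work:
After Low K: Entrant enters (6 > 0)
After High K: Entrant stays out (-5 < 0)
Incumbent: Low → 9−2=7, High → 16−7=9
Incumbent chooses High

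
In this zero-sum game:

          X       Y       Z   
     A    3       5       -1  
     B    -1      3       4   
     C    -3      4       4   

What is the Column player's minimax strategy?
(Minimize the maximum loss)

Column should play X, value = 3

Work:
Column player minimizes Row's maximum payoff:
Column X: max payoff to Row = 3
Column Y: max payoff to Row = 5
Column Z: max payoff to Row = 4
Minimum is 3, achieved by column X.
Minimax strategy: X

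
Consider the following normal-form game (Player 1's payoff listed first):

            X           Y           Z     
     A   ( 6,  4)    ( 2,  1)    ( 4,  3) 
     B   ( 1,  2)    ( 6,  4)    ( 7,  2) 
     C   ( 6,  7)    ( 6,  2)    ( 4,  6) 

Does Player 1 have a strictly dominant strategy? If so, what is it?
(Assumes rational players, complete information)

No strictly dominant strategy exists for Player 1

Work:
A strategy strictly dominates another if it gives a strictly higher payoff against every opponent action. Compare each pair of P1's strategies column-by-column:
  A vs B: [6 vs 1, 2 vs 6, 4 vs 7] → A does not strictly dominate B (column Y: 2 ≤ 6)
  A vs C: [6 vs 6, 2 vs 6, 4 vs 4] → A does not strictly dominate C (column X: 6 ≤ 6)
  B vs A: [1 vs 6, 6 vs 2, 7 vs 4] → B does not strictly dominate A (column X: 1 ≤ 6)
  B vs C: [1 vs 6, 6 vs 6, 7 vs 4] → B does not strictly dominate C (column X: 1 ≤ 6)
  C vs A: [6 vs 6, 6 vs 2, 4 vs 4] → C does not strictly dominate A (column X: 6 ≤ 6)
  C vs B: [6 vs 1, 6 vs 6, 4 vs 7] → C does not strictly dominate B (column Y: 6 ≤ 6)
No single strategy strictly dominates all others → no strictly dominant strategy.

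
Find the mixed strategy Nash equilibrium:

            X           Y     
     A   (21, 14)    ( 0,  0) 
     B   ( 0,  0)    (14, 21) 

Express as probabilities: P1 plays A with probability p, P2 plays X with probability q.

p = 0.6, q = 0.4

Work:
Find probabilities that make opponent indifferent:
P2 chooses q to make P1 indifferent between A and B
P1 chooses p to make P2 indifferent between X and Y
Mixed NE: P1 plays (A: 0.6, B: 0.4), P2 plays (X: 0.4, Y: 0.6)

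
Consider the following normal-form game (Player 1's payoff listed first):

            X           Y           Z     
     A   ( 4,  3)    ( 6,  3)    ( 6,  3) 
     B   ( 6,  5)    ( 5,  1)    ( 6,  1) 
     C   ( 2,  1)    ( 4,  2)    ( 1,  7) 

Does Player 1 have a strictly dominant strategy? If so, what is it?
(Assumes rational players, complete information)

No strictly dominant strategy exists for Player 1

Work:
A strategy strictly dominates another if it gives a strictly higher payoff against every opponent action. Compare each pair of P1's strategies column-by-column:
  A vs B: [4 vs 6, 6 vs 5, 6 vs 6] → A does not strictly dominate B (column X: 4 ≤ 6)
  A vs C: [4 vs 2, 6 vs 4, 6 vs 1] → A strictly dominates C
  B vs A: [6 vs 4, 5 vs 6, 6 vs 6] → B does not strictly dominate A (column Y: 5 ≤ 6)
  B vs C: [6 vs 2, 5 vs 4, 6 vs 1] → B strictly dominates C
  C vs A: [2 vs 4, 4 vs 6, 1 vs 6] → C does not strictly dominate A (column X: 2 ≤ 4)
  C vs B: [2 vs 6, 4 vs 5, 1 vs 6] → C does not strictly dominate B (column X: 2 ≤ 6)
No single strategy strictly dominates all others → no strictly dominant strategy.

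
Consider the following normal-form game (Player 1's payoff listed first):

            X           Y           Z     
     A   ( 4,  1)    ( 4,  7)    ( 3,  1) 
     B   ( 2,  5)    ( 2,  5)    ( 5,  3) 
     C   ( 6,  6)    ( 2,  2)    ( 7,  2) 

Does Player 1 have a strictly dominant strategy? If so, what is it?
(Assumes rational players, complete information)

No strictly dominant strategy exists for Player 1

Work:
A strategy strictly dominates another if it gives a strictly higher payoff against every opponent action. Compare each pair of P1's strategies column-by-column:
  A vs B: [4 vs 2, 4 vs 2, 3 vs 5] → A does not strictly dominate B (column Z: 3 ≤ 5)
  A vs C: [4 vs 6, 4 vs 2, 3 vs 7] → A does not strictly dominate C (column X: 4 ≤ 6)
  B vs A: [2 vs 4, 2 vs 4, 5 vs 3] → B does not strictly dominate A (column X: 2 ≤ 4)
  B vs C: [2 vs 6, 2 vs 2, 5 vs 7] → B does not strictly dominate C (column X: 2 ≤ 6)
  C vs A: [6 vs 4, 2 vs 4, 7 vs 3] → C does not strictly dominate A (column Y: 2 ≤ 4)
  C vs B: [6 vs 2, 2 vs 2, 7 vs 5] → C does not strictly dominate B (column Y: 2 ≤ 2)
No single strategy strictly dominates all others → no strictly dominant strategy.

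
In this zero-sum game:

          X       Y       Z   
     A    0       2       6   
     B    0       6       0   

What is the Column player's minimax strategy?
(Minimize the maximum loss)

Column should play X, value = 0

Work:
Column player minimizes Row's maximum payoff:
Column X: max payoff to Row = 0
Column Y: max payoff to Row = 6
Column Z: max payoff to Row = 6
Minimum is 0, achieved by column X.
Minimax strategy: X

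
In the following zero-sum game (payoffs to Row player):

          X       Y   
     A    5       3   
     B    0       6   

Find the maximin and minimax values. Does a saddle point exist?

Maximin = 3, Minimax = 5, Saddle: False

Work:
Row minimums: [3, 0] → maximin = 3
Column maximums: [5, 6] → minimax = 5
No saddle point (maximin ≠ minimax). Mixed strategy needed.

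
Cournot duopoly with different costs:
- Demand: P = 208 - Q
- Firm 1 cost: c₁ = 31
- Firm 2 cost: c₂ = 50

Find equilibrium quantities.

q₁* = 65.33, q₂* = 46.33

Work:
Reaction: q₁ = (208 - 31 - q₂)/2
Reaction: q₂ = (208 - 50 - q₁)/2
Solve simultaneously:
q₁* = (208 - 2×31 + 50)/3 = 65.33
q₂* = (208 - 2×50 + 31)/3 = 46.33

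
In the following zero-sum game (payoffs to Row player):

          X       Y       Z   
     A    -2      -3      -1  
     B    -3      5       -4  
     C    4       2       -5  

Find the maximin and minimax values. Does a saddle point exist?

Maximin = -3, Minimax = -1, Saddle: False

Work:
Row minimums: [-3, -4, -5] → maximin = -3
Column maximums: [4, 5, -1] → minimax = -1
No saddle point (maximin ≠ minimax). Mixed strategy needed.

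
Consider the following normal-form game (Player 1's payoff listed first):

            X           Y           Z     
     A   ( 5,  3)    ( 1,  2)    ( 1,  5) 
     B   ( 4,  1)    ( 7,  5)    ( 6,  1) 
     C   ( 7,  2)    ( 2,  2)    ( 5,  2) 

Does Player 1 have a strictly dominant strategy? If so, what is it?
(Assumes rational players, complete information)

No strictly dominant strategy exists for Player 1

Work:
A strategy strictly dominates another if it gives a strictly higher payoff against every opponent action. Compare each pair of P1's strategies column-by-column:
  A vs B: [5 vs 4, 1 vs 7, 1 vs 6] → A does not strictly dominate B (column Y: 1 ≤ 7)
  A vs C: [5 vs 7, 1 vs 2, 1 vs 5] → A does not strictly dominate C (column X: 5 ≤ 7)
  B vs A: [4 vs 5, 7 vs 1, 6 vs 1] → B does not strictly dominate A (column X: 4 ≤ 5)
  B vs C: [4 vs 7, 7 vs 2, 6 vs 5] → B does not strictly dominate C (column X: 4 ≤ 7)
  C vs A: [7 vs 5, 2 vs 1, 5 vs 1] → C strictly dominates A
  C vs B: [7 vs 4, 2 vs 7, 5 vs 6] → C does not strictly dominate B (column Y: 2 ≤ 7)
No single strategy strictly dominates all others → no strictly dominant strategy.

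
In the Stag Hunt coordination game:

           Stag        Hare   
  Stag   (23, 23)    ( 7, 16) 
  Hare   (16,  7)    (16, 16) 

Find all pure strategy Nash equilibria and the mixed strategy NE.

Pure NE: (Stag, Stag) and (Hare, Hare); Mixed NE: p = 0.5625, q = 0.5625

Work:
Check pure NE:
(Stag, Stag): (23, 23) - no unilateral deviation beneficial
(Hare, Hare): (16, 16) - no unilateral deviation beneficial
Mixed NE: P1 plays Stag with p = 0.5625, P2 plays Stag with q = 0.5625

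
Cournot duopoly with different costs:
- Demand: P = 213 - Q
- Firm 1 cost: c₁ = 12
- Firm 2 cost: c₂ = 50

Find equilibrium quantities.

q₁* = 79.67, q₂* = 41.67

Work:
Reaction: q₁ = (213 - 12 - q₂)/2
Reaction: q₂ = (213 - 50 - q₁)/2
Solve simultaneously:
q₁* = (213 - 2×12 + 50)/3 = 79.67
q₂* = (213 - 2×50 + 12)/3 = 41.67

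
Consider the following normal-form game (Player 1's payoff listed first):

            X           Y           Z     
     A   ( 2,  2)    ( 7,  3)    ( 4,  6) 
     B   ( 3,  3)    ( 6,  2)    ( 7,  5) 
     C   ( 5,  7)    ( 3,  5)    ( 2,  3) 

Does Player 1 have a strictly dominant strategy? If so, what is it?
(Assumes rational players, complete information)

No strictly dominant strategy exists for Player 1

Work:
A strategy strictly dominates another if it gives a strictly higher payoff against every opponent action. Compare each pair of P1's strategies column-by-column:
  A vs B: [2 vs 3, 7 vs 6, 4 vs 7] → A does not strictly dominate B (column X: 2 ≤ 3)
  A vs C: [2 vs 5, 7 vs 3, 4 vs 2] → A does not strictly dominate C (column X: 2 ≤ 5)
  B vs A: [3 vs 2, 6 vs 7, 7 vs 4] → B does not strictly dominate A (column Y: 6 ≤ 7)
  B vs C: [3 vs 5, 6 vs 3, 7 vs 2] → B does not strictly dominate C (column X: 3 ≤ 5)
  C vs A: [5 vs 2, 3 vs 7, 2 vs 4] → C does not strictly dominate A (column Y: 3 ≤ 7)
  C vs B: [5 vs 3, 3 vs 6, 2 vs 7] → C does not strictly dominate B (column Y: 3 ≤ 6)
No single strategy strictly dominates all others → no strictly dominant strategy.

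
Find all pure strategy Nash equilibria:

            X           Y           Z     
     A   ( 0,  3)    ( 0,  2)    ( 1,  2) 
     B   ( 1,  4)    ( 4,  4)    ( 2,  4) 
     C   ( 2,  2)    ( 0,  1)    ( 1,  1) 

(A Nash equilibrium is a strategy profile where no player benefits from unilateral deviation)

Nash equilibrium: (B, Y), (B, Z), (C, X)

Work:
Best responses:
  P1 vs X: payoffs [0, 1, 2] → best response C (payoff 2)
  P1 vs Y: payoffs [0, 4, 0] → best response B (payoff 4)
  P1 vs Z: payoffs [1, 2, 1] → best response B (payoff 2)
  P2 vs A: payoffs [3, 2, 2] → best response X (payoff 3)
  P2 vs B: payoffs [4, 4, 4] → best response X/Y/Z (payoff 4)
  P2 vs C: payoffs [2, 1, 1] → best response X (payoff 2)
Mutual best responses: (B,Y), (B,Z), (C,X) → Nash equilibria.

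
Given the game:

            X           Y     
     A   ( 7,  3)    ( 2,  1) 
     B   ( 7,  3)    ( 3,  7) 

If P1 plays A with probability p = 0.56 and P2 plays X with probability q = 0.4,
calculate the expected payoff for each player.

E[P1] = 4.264, E[P2] = 3.384

Work:
E[P1] = p·q·π₁(A,X) + p·(1-q)·π₁(A,Y) + (1-p)·q·π₁(B,X) + (1-p)·(1-q)·π₁(B,Y)
= 0.56·0.4·7 + 0.56·0.6·2 + 0.44·0.4·7 + 0.44·0.6·3
= 4.264

E[P2] = 3.384 (similar calculation)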